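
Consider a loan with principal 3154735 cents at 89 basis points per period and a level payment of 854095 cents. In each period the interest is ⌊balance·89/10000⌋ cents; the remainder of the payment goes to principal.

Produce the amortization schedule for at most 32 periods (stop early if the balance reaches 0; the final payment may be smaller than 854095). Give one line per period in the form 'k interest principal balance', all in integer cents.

1. interest=⌊3154735·89/10000⌋=28077; principal=854095-28077=826018; balance=3154735-826018=2328717
2. interest=⌊2328717·89/10000⌋=20725; principal=854095-20725=833370; balance=2328717-833370=1495347
3. interest=⌊1495347·89/10000⌋=13308; principal=854095-13308=840787; balance=1495347-840787=654560
4. interest=⌊654560·89/10000⌋=5825; principal=min(854095-5825,654560)=654560; balance=654560-654560=0

1 28077 826018 2328717
2 20725 833370 1495347
3 13308 840787 654560
4 5825 654560 0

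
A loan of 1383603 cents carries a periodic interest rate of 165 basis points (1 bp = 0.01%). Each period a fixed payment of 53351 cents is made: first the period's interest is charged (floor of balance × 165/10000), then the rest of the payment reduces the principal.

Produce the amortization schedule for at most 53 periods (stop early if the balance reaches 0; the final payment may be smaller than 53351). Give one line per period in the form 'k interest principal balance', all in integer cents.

1. interest=⌊1383603·165/10000⌋=22829; principal=53351-22829=30522; balance=1383603-30522=1353081
2. interest=⌊1353081·165/10000⌋=22325; principal=53351-22325=31026; balance=1353081-31026=1322055
3. interest=⌊1322055·165/10000⌋=21813; principal=53351-21813=31538; balance=1322055-31538=1290517
4. interest=⌊1290517·165/10000⌋=21293; principal=53351-21293=32058; balance=1290517-32058=1258459
5. interest=⌊1258459·165/10000⌋=20764; principal=53351-20764=32587; balance=1258459-32587=1225872
6. interest=⌊1225872·165/10000⌋=20226; principal=53351-20226=33125; balance=1225872-33125=1192747
7. interest=⌊1192747·165/10000⌋=19680; principal=53351-19680=33671; balance=1192747-33671=1159076
8. interest=⌊1159076·165/10000⌋=19124; principal=53351-19124=34227; balance=1159076-34227=1124849
9. interest=⌊1124849·165/10000⌋=18560; principal=53351-18560=34791; balance=1124849-34791=1090058
10. interest=⌊1090058·165/10000⌋=17985; principal=53351-17985=35366; balance=1090058-35366=1054692
11. interest=⌊1054692·165/10000⌋=17402; principal=53351-17402=35949; balance=1054692-35949=1018743
12. interest=⌊1018743·165/10000⌋=16809; principal=53351-16809=36542; balance=1018743-36542=982201
13. interest=⌊982201·165/10000⌋=16206; principal=53351-16206=37145; balance=982201-37145=945056
14. interest=⌊945056·165/10000⌋=15593; principal=53351-15593=37758; balance=945056-37758=907298
15. interest=⌊907298·165/10000⌋=14970; principal=53351-14970=38381; balance=907298-38381=868917
16. interest=⌊868917·165/10000⌋=14337; principal=53351-14337=39014; balance=868917-39014=829903
17. interest=⌊829903·165/10000⌋=13693; principal=53351-13693=39658; balance=829903-39658=790245
18. interest=⌊790245·165/10000⌋=13039; principal=53351-13039=40312; balance=790245-40312=749933
19. interest=⌊749933·165/10000⌋=12373; principal=53351-12373=40978; balance=749933-40978=708955
20. interest=⌊708955·165/10000⌋=11697; principal=53351-11697=41654; balance=708955-41654=667301
21. interest=⌊667301·165/10000⌋=11010; principal=53351-11010=42341; balance=667301-42341=624960
22. interest=⌊624960·165/10000⌋=10311; principal=53351-10311=43040; balance=624960-43040=581920
23. interest=⌊581920·165/10000⌋=9601; principal=53351-9601=43750; balance=581920-43750=538170
24. interest=⌊538170·165/10000⌋=8879; principal=53351-8879=44472; balance=538170-44472=493698
25. interest=⌊493698·165/10000⌋=8146; principal=53351-8146=45205; balance=493698-45205=448493
26. interest=⌊448493·165/10000⌋=7400; principal=53351-7400=45951; balance=448493-45951=402542
27. interest=⌊402542·165/10000⌋=6641; principal=53351-6641=46710; balance=402542-46710=355832
28. interest=⌊355832·165/10000⌋=5871; principal=53351-5871=47480; balance=355832-47480=308352
29. interest=⌊308352·165/10000⌋=5087; principal=53351-5087=48264; balance=308352-48264=260088
30. interest=⌊260088·165/10000⌋=4291; principal=53351-4291=49060; balance=260088-49060=211028
31. interest=⌊211028·165/10000⌋=3481; principal=53351-3481=49870; balance=211028-49870=161158
32. interest=⌊161158·165/10000⌋=2659; principal=53351-2659=50692; balance=161158-50692=110466
33. interest=⌊110466·165/10000⌋=1822; principal=53351-1822=51529; balance=110466-51529=58937
34. interest=⌊58937·165/10000⌋=972; principal=53351-972=52379; balance=58937-52379=6558
35. interest=⌊6558·165/10000⌋=108; principal=min(53351-108,6558)=6558; balance=6558-6558=0

1 22829 30522 1353081
2 22325 31026 1322055
3 21813 31538 1290517
4 21293 32058 1258459
5 20764 32587 1225872
6 20226 33125 1192747
7 19680 33671 1159076
8 19124 34227 1124849
9 18560 34791 1090058
10 17985 35366 1054692
11 17402 35949 1018743
12 16809 36542 982201
13 16206 37145 945056
14 15593 37758 907298
15 14970 38381 868917
16 14337 39014 829903
17 13693 39658 790245
18 13039 40312 749933
19 12373 40978 708955
20 11697 41654 667301
21 11010 42341 624960
22 10311 43040 581920
23 9601 43750 538170
24 8879 44472 493698
25 8146 45205 448493
26 7400 45951 402542
27 6641 46710 355832
28 5871 47480 308352
29 5087 48264 260088
30 4291 49060 211028
31 3481 49870 161158
32 2659 50692 110466
33 1822 51529 58937
34 972 52379 6558
35 108 6558 0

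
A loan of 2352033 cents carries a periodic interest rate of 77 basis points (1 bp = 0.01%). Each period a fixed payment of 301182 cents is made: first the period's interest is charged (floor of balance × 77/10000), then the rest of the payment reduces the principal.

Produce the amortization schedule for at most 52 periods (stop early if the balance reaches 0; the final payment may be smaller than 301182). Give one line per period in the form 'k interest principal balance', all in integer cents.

1 18110 283072 2068961
2 15930 285252 1783709
3 13734 287448 1496261
4 11521 289661 1206600
5 9290 291892 914708
6 7043 294139 620569
7 4778 296404 324165
8 2496 298686 25479
9 196 25479 0

1. interest=⌊2352033·77/10000⌋=18110; principal=301182-18110=283072; balance=2352033-283072=2068961
2. interest=⌊2068961·77/10000⌋=15930; principal=301182-15930=285252; balance=2068961-285252=1783709
3. interest=⌊1783709·77/10000⌋=13734; principal=301182-13734=287448; balance=1783709-287448=1496261
4. interest=⌊1496261·77/10000⌋=11521; principal=301182-11521=289661; balance=1496261-289661=1206600
5. interest=⌊1206600·77/10000⌋=9290; principal=301182-9290=291892; balance=1206600-291892=914708
6. interest=⌊914708·77/10000⌋=7043; principal=301182-7043=294139; balance=914708-294139=620569
7. interest=⌊620569·77/10000⌋=4778; principal=301182-4778=296404; balance=620569-296404=324165
8. interest=⌊324165·77/10000⌋=2496; principal=301182-2496=298686; balance=324165-298686=25479
9. interest=⌊25479·77/10000⌋=196; principal=min(301182-196,25479)=25479; balance=25479-25479=0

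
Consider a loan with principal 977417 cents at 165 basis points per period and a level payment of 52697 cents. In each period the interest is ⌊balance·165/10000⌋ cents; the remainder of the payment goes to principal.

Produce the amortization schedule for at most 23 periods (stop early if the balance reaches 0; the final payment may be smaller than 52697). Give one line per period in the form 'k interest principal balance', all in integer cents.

1. interest=⌊977417·165/10000⌋=16127; principal=52697-16127=36570; balance=977417-36570=940847
2. interest=⌊940847·165/10000⌋=15523; principal=52697-15523=37174; balance=940847-37174=903673
3. interest=⌊903673·165/10000⌋=14910; principal=52697-14910=37787; balance=903673-37787=865886
4. interest=⌊865886·165/10000⌋=14287; principal=52697-14287=38410; balance=865886-38410=827476
5. interest=⌊827476·165/10000⌋=13653; principal=52697-13653=39044; balance=827476-39044=788432
6. interest=⌊788432·165/10000⌋=13009; principal=52697-13009=39688; balance=788432-39688=748744
7. interest=⌊748744·165/10000⌋=12354; principal=52697-12354=40343; balance=748744-40343=708401
8. interest=⌊708401·165/10000⌋=11688; principal=52697-11688=41009; balance=708401-41009=667392
9. interest=⌊667392·165/10000⌋=11011; principal=52697-11011=41686; balance=667392-41686=625706
10. interest=⌊625706·165/10000⌋=10324; principal=52697-10324=42373; balance=625706-42373=583333
11. interest=⌊583333·165/10000⌋=9624; principal=52697-9624=43073; balance=583333-43073=540260
12. interest=⌊540260·165/10000⌋=8914; principal=52697-8914=43783; balance=540260-43783=496477
13. interest=⌊496477·165/10000⌋=8191; principal=52697-8191=44506; balance=496477-44506=451971
14. interest=⌊451971·165/10000⌋=7457; principal=52697-7457=45240; balance=451971-45240=406731
15. interest=⌊406731·165/10000⌋=6711; principal=52697-6711=45986; balance=406731-45986=360745
16. interest=⌊360745·165/10000⌋=5952; principal=52697-5952=46745; balance=360745-46745=314000
17. interest=⌊314000·165/10000⌋=5181; principal=52697-5181=47516; balance=314000-47516=266484
18. interest=⌊266484·165/10000⌋=4396; principal=52697-4396=48301; balance=266484-48301=218183
19. interest=⌊218183·165/10000⌋=3600; principal=52697-3600=49097; balance=218183-49097=169086
20. interest=⌊169086·165/10000⌋=2789; principal=52697-2789=49908; balance=169086-49908=119178
21. interest=⌊119178·165/10000⌋=1966; principal=52697-1966=50731; balance=119178-50731=68447
22. interest=⌊68447·165/10000⌋=1129; principal=52697-1129=51568; balance=68447-51568=16879
23. interest=⌊16879·165/10000⌋=278; principal=min(52697-278,16879)=16879; balance=16879-16879=0

1 16127 36570 940847
2 15523 37174 903673
3 14910 37787 865886
4 14287 38410 827476
5 13653 39044 788432
6 13009 39688 748744
7 12354 40343 708401
8 11688 41009 667392
9 11011 41686 625706
10 10324 42373 583333
11 9624 43073 540260
12 8914 43783 496477
13 8191 44506 451971
14 7457 45240 406731
15 6711 45986 360745
16 5952 46745 314000
17 5181 47516 266484
18 4396 48301 218183
19 3600 49097 169086
20 2789 49908 119178
21 1966 50731 68447
22 1129 51568 16879
23 278 16879 0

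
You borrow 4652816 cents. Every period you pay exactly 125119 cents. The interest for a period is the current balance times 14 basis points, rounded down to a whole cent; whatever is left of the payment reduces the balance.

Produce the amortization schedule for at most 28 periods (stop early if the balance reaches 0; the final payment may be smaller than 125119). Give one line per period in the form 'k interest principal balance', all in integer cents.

1 6513 118606 4534210
2 6347 118772 4415438
3 6181 118938 4296500
4 6015 119104 4177396
5 5848 119271 4058125
6 5681 119438 3938687
7 5514 119605 3819082
8 5346 119773 3699309
9 5179 119940 3579369
10 5011 120108 3459261
11 4842 120277 3338984
12 4674 120445 3218539
13 4505 120614 3097925
14 4337 120782 2977143
15 4168 120951 2856192
16 3998 121121 2735071
17 3829 121290 2613781
18 3659 121460 2492321
19 3489 121630 2370691
20 3318 121801 2248890
21 3148 121971 2126919
22 2977 122142 2004777
23 2806 122313 1882464
24 2635 122484 1759980
25 2463 122656 1637324
26 2292 122827 1514497
27 2120 122999 1391498
28 1948 123171 1268327

1. interest=⌊4652816·14/10000⌋=6513; principal=125119-6513=118606; balance=4652816-118606=4534210
2. interest=⌊4534210·14/10000⌋=6347; principal=125119-6347=118772; balance=4534210-118772=4415438
3. interest=⌊4415438·14/10000⌋=6181; principal=125119-6181=118938; balance=4415438-118938=4296500
4. interest=⌊4296500·14/10000⌋=6015; principal=125119-6015=119104; balance=4296500-119104=4177396
5. interest=⌊4177396·14/10000⌋=5848; principal=125119-5848=119271; balance=4177396-119271=4058125
6. interest=⌊4058125·14/10000⌋=5681; principal=125119-5681=119438; balance=4058125-119438=3938687
7. interest=⌊3938687·14/10000⌋=5514; principal=125119-5514=119605; balance=3938687-119605=3819082
8. interest=⌊3819082·14/10000⌋=5346; principal=125119-5346=119773; balance=3819082-119773=3699309
9. interest=⌊3699309·14/10000⌋=5179; principal=125119-5179=119940; balance=3699309-119940=3579369
10. interest=⌊3579369·14/10000⌋=5011; principal=125119-5011=120108; balance=3579369-120108=3459261
11. interest=⌊3459261·14/10000⌋=4842; principal=125119-4842=120277; balance=3459261-120277=3338984
12. interest=⌊3338984·14/10000⌋=4674; principal=125119-4674=120445; balance=3338984-120445=3218539
13. interest=⌊3218539·14/10000⌋=4505; principal=125119-4505=120614; balance=3218539-120614=3097925
14. interest=⌊3097925·14/10000⌋=4337; principal=125119-4337=120782; balance=3097925-120782=2977143
15. interest=⌊2977143·14/10000⌋=4168; principal=125119-4168=120951; balance=2977143-120951=2856192
16. interest=⌊2856192·14/10000⌋=3998; principal=125119-3998=121121; balance=2856192-121121=2735071
17. interest=⌊2735071·14/10000⌋=3829; principal=125119-3829=121290; balance=2735071-121290=2613781
18. interest=⌊2613781·14/10000⌋=3659; principal=125119-3659=121460; balance=2613781-121460=2492321
19. interest=⌊2492321·14/10000⌋=3489; principal=125119-3489=121630; balance=2492321-121630=2370691
20. interest=⌊2370691·14/10000⌋=3318; principal=125119-3318=121801; balance=2370691-121801=2248890
21. interest=⌊2248890·14/10000⌋=3148; principal=125119-3148=121971; balance=2248890-121971=2126919
22. interest=⌊2126919·14/10000⌋=2977; principal=125119-2977=122142; balance=2126919-122142=2004777
23. interest=⌊2004777·14/10000⌋=2806; principal=125119-2806=122313; balance=2004777-122313=1882464
24. interest=⌊1882464·14/10000⌋=2635; principal=125119-2635=122484; balance=1882464-122484=1759980
25. interest=⌊1759980·14/10000⌋=2463; principal=125119-2463=122656; balance=1759980-122656=1637324
26. interest=⌊1637324·14/10000⌋=2292; principal=125119-2292=122827; balance=1637324-122827=1514497
27. interest=⌊1514497·14/10000⌋=2120; principal=125119-2120=122999; balance=1514497-122999=1391498
28. interest=⌊1391498·14/10000⌋=1948; principal=125119-1948=123171; balance=1391498-123171=1268327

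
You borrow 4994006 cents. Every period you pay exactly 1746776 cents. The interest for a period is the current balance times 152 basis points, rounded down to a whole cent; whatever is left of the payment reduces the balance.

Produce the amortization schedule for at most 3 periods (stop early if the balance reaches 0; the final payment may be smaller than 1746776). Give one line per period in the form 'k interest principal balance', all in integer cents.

1. interest=⌊4994006·152/10000⌋=75908; principal=1746776-75908=1670868; balance=4994006-1670868=3323138
2. interest=⌊3323138·152/10000⌋=50511; principal=1746776-50511=1696265; balance=3323138-1696265=1626873
3. interest=⌊1626873·152/10000⌋=24728; principal=min(1746776-24728,1626873)=1626873; balance=1626873-1626873=0

1 75908 1670868 3323138
2 50511 1696265 1626873
3 24728 1626873 0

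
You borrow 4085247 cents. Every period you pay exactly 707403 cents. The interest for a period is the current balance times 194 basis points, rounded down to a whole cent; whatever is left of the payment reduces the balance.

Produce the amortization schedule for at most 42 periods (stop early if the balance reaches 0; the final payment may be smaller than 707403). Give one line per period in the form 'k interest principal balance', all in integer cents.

1 79253 628150 3457097
2 67067 640336 2816761
3 54645 652758 2164003
4 41981 665422 1498581
5 29072 678331 820250
6 15912 691491 128759
7 2497 128759 0

1. interest=⌊4085247·194/10000⌋=79253; principal=707403-79253=628150; balance=4085247-628150=3457097
2. interest=⌊3457097·194/10000⌋=67067; principal=707403-67067=640336; balance=3457097-640336=2816761
3. interest=⌊2816761·194/10000⌋=54645; principal=707403-54645=652758; balance=2816761-652758=2164003
4. interest=⌊2164003·194/10000⌋=41981; principal=707403-41981=665422; balance=2164003-665422=1498581
5. interest=⌊1498581·194/10000⌋=29072; principal=707403-29072=678331; balance=1498581-678331=820250
6. interest=⌊820250·194/10000⌋=15912; principal=707403-15912=691491; balance=820250-691491=128759
7. interest=⌊128759·194/10000⌋=2497; principal=min(707403-2497,128759)=128759; balance=128759-128759=0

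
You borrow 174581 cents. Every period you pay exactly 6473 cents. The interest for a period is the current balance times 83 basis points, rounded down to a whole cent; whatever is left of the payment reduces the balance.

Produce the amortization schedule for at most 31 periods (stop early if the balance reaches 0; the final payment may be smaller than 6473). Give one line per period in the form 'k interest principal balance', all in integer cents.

1. interest=⌊174581·83/10000⌋=1449; principal=6473-1449=5024; balance=174581-5024=169557
2. interest=⌊169557·83/10000⌋=1407; principal=6473-1407=5066; balance=169557-5066=164491
3. interest=⌊164491·83/10000⌋=1365; principal=6473-1365=5108; balance=164491-5108=159383
4. interest=⌊159383·83/10000⌋=1322; principal=6473-1322=5151; balance=159383-5151=154232
5. interest=⌊154232·83/10000⌋=1280; principal=6473-1280=5193; balance=154232-5193=149039
6. interest=⌊149039·83/10000⌋=1237; principal=6473-1237=5236; balance=149039-5236=143803
7. interest=⌊143803·83/10000⌋=1193; principal=6473-1193=5280; balance=143803-5280=138523
8. interest=⌊138523·83/10000⌋=1149; principal=6473-1149=5324; balance=138523-5324=133199
9. interest=⌊133199·83/10000⌋=1105; principal=6473-1105=5368; balance=133199-5368=127831
10. interest=⌊127831·83/10000⌋=1060; principal=6473-1060=5413; balance=127831-5413=122418
11. interest=⌊122418·83/10000⌋=1016; principal=6473-1016=5457; balance=122418-5457=116961
12. interest=⌊116961·83/10000⌋=970; principal=6473-970=5503; balance=116961-5503=111458
13. interest=⌊111458·83/10000⌋=925; principal=6473-925=5548; balance=111458-5548=105910
14. interest=⌊105910·83/10000⌋=879; principal=6473-879=5594; balance=105910-5594=100316
15. interest=⌊100316·83/10000⌋=832; principal=6473-832=5641; balance=100316-5641=94675
16. interest=⌊94675·83/10000⌋=785; principal=6473-785=5688; balance=94675-5688=88987
17. interest=⌊88987·83/10000⌋=738; principal=6473-738=5735; balance=88987-5735=83252
18. interest=⌊83252·83/10000⌋=690; principal=6473-690=5783; balance=83252-5783=77469
19. interest=⌊77469·83/10000⌋=642; principal=6473-642=5831; balance=77469-5831=71638
20. interest=⌊71638·83/10000⌋=594; principal=6473-594=5879; balance=71638-5879=65759
21. interest=⌊65759·83/10000⌋=545; principal=6473-545=5928; balance=65759-5928=59831
22. interest=⌊59831·83/10000⌋=496; principal=6473-496=5977; balance=59831-5977=53854
23. interest=⌊53854·83/10000⌋=446; principal=6473-446=6027; balance=53854-6027=47827
24. interest=⌊47827·83/10000⌋=396; principal=6473-396=6077; balance=47827-6077=41750
25. interest=⌊41750·83/10000⌋=346; principal=6473-346=6127; balance=41750-6127=35623
26. interest=⌊35623·83/10000⌋=295; principal=6473-295=6178; balance=35623-6178=29445
27. interest=⌊29445·83/10000⌋=244; principal=6473-244=6229; balance=29445-6229=23216
28. interest=⌊23216·83/10000⌋=192; principal=6473-192=6281; balance=23216-6281=16935
29. interest=⌊16935·83/10000⌋=140; principal=6473-140=6333; balance=16935-6333=10602
30. interest=⌊10602·83/10000⌋=87; principal=6473-87=6386; balance=10602-6386=4216
31. interest=⌊4216·83/10000⌋=34; principal=min(6473-34,4216)=4216; balance=4216-4216=0

1 1449 5024 169557
2 1407 5066 164491
3 1365 5108 159383
4 1322 5151 154232
5 1280 5193 149039
6 1237 5236 143803
7 1193 5280 138523
8 1149 5324 133199
9 1105 5368 127831
10 1060 5413 122418
11 1016 5457 116961
12 970 5503 111458
13 925 5548 105910
14 879 5594 100316
15 832 5641 94675
16 785 5688 88987
17 738 5735 83252
18 690 5783 77469
19 642 5831 71638
20 594 5879 65759
21 545 5928 59831
22 496 5977 53854
23 446 6027 47827
24 396 6077 41750
25 346 6127 35623
26 295 6178 29445
27 244 6229 23216
28 192 6281 16935
29 140 6333 10602
30 87 6386 4216
31 34 4216 0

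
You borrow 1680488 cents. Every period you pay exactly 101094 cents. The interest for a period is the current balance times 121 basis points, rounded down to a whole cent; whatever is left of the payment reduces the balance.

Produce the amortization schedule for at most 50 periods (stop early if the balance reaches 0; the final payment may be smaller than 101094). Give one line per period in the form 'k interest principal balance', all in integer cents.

1 20333 80761 1599727
2 19356 81738 1517989
3 18367 82727 1435262
4 17366 83728 1351534
5 16353 84741 1266793
6 15328 85766 1181027
7 14290 86804 1094223
8 13240 87854 1006369
9 12177 88917 917452
10 11101 89993 827459
11 10012 91082 736377
12 8910 92184 644193
13 7794 93300 550893
14 6665 94429 456464
15 5523 95571 360893
16 4366 96728 264165
17 3196 97898 166267
18 2011 99083 67184
19 812 67184 0

1. interest=⌊1680488·121/10000⌋=20333; principal=101094-20333=80761; balance=1680488-80761=1599727
2. interest=⌊1599727·121/10000⌋=19356; principal=101094-19356=81738; balance=1599727-81738=1517989
3. interest=⌊1517989·121/10000⌋=18367; principal=101094-18367=82727; balance=1517989-82727=1435262
4. interest=⌊1435262·121/10000⌋=17366; principal=101094-17366=83728; balance=1435262-83728=1351534
5. interest=⌊1351534·121/10000⌋=16353; principal=101094-16353=84741; balance=1351534-84741=1266793
6. interest=⌊1266793·121/10000⌋=15328; principal=101094-15328=85766; balance=1266793-85766=1181027
7. interest=⌊1181027·121/10000⌋=14290; principal=101094-14290=86804; balance=1181027-86804=1094223
8. interest=⌊1094223·121/10000⌋=13240; principal=101094-13240=87854; balance=1094223-87854=1006369
9. interest=⌊1006369·121/10000⌋=12177; principal=101094-12177=88917; balance=1006369-88917=917452
10. interest=⌊917452·121/10000⌋=11101; principal=101094-11101=89993; balance=917452-89993=827459
11. interest=⌊827459·121/10000⌋=10012; principal=101094-10012=91082; balance=827459-91082=736377
12. interest=⌊736377·121/10000⌋=8910; principal=101094-8910=92184; balance=736377-92184=644193
13. interest=⌊644193·121/10000⌋=7794; principal=101094-7794=93300; balance=644193-93300=550893
14. interest=⌊550893·121/10000⌋=6665; principal=101094-6665=94429; balance=550893-94429=456464
15. interest=⌊456464·121/10000⌋=5523; principal=101094-5523=95571; balance=456464-95571=360893
16. interest=⌊360893·121/10000⌋=4366; principal=101094-4366=96728; balance=360893-96728=264165
17. interest=⌊264165·121/10000⌋=3196; principal=101094-3196=97898; balance=264165-97898=166267
18. interest=⌊166267·121/10000⌋=2011; principal=101094-2011=99083; balance=166267-99083=67184
19. interest=⌊67184·121/10000⌋=812; principal=min(101094-812,67184)=67184; balance=67184-67184=0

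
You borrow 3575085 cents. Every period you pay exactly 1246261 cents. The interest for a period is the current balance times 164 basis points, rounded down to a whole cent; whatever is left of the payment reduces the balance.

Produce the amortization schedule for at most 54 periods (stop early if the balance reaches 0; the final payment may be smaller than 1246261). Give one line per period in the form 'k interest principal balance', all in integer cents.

1. interest=⌊3575085·164/10000⌋=58631; principal=1246261-58631=1187630; balance=3575085-1187630=2387455
2. interest=⌊2387455·164/10000⌋=39154; principal=1246261-39154=1207107; balance=2387455-1207107=1180348
3. interest=⌊1180348·164/10000⌋=19357; principal=min(1246261-19357,1180348)=1180348; balance=1180348-1180348=0

1 58631 1187630 2387455
2 39154 1207107 1180348
3 19357 1180348 0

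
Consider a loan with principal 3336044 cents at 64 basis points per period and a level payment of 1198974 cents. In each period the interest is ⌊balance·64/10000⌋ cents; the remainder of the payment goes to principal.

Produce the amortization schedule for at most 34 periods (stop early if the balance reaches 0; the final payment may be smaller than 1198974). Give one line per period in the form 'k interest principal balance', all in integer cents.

1. interest=⌊3336044·64/10000⌋=21350; principal=1198974-21350=1177624; balance=3336044-1177624=2158420
2. interest=⌊2158420·64/10000⌋=13813; principal=1198974-13813=1185161; balance=2158420-1185161=973259
3. interest=⌊973259·64/10000⌋=6228; principal=min(1198974-6228,973259)=973259; balance=973259-973259=0

1 21350 1177624 2158420
2 13813 1185161 973259
3 6228 973259 0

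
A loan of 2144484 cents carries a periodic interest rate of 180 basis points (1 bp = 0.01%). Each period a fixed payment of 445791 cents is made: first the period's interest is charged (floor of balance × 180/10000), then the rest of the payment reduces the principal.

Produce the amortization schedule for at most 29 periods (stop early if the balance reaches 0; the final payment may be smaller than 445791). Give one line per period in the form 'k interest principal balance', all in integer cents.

1 38600 407191 1737293
2 31271 414520 1322773
3 23809 421982 900791
4 16214 429577 471214
5 8481 437310 33904
6 610 33904 0

1. interest=⌊2144484·180/10000⌋=38600; principal=445791-38600=407191; balance=2144484-407191=1737293
2. interest=⌊1737293·180/10000⌋=31271; principal=445791-31271=414520; balance=1737293-414520=1322773
3. interest=⌊1322773·180/10000⌋=23809; principal=445791-23809=421982; balance=1322773-421982=900791
4. interest=⌊900791·180/10000⌋=16214; principal=445791-16214=429577; balance=900791-429577=471214
5. interest=⌊471214·180/10000⌋=8481; principal=445791-8481=437310; balance=471214-437310=33904
6. interest=⌊33904·180/10000⌋=610; principal=min(445791-610,33904)=33904; balance=33904-33904=0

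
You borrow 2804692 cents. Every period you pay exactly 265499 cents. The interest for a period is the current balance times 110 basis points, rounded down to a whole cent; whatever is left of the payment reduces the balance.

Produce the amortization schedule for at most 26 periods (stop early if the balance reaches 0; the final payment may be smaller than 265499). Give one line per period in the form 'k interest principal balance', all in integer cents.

1 30851 234648 2570044
2 28270 237229 2332815
3 25660 239839 2092976
4 23022 242477 1850499
5 20355 245144 1605355
6 17658 247841 1357514
7 14932 250567 1106947
8 12176 253323 853624
9 9389 256110 597514
10 6572 258927 338587
11 3724 261775 76812
12 844 76812 0

1. interest=⌊2804692·110/10000⌋=30851; principal=265499-30851=234648; balance=2804692-234648=2570044
2. interest=⌊2570044·110/10000⌋=28270; principal=265499-28270=237229; balance=2570044-237229=2332815
3. interest=⌊2332815·110/10000⌋=25660; principal=265499-25660=239839; balance=2332815-239839=2092976
4. interest=⌊2092976·110/10000⌋=23022; principal=265499-23022=242477; balance=2092976-242477=1850499
5. interest=⌊1850499·110/10000⌋=20355; principal=265499-20355=245144; balance=1850499-245144=1605355
6. interest=⌊1605355·110/10000⌋=17658; principal=265499-17658=247841; balance=1605355-247841=1357514
7. interest=⌊1357514·110/10000⌋=14932; principal=265499-14932=250567; balance=1357514-250567=1106947
8. interest=⌊1106947·110/10000⌋=12176; principal=265499-12176=253323; balance=1106947-253323=853624
9. interest=⌊853624·110/10000⌋=9389; principal=265499-9389=256110; balance=853624-256110=597514
10. interest=⌊597514·110/10000⌋=6572; principal=265499-6572=258927; balance=597514-258927=338587
11. interest=⌊338587·110/10000⌋=3724; principal=265499-3724=261775; balance=338587-261775=76812
12. interest=⌊76812·110/10000⌋=844; principal=min(265499-844,76812)=76812; balance=76812-76812=0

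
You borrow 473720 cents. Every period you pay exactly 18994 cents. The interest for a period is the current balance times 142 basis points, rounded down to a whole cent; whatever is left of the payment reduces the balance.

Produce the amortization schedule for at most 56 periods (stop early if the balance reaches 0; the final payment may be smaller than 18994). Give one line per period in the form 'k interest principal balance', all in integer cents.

1 6726 12268 461452
2 6552 12442 449010
3 6375 12619 436391
4 6196 12798 423593
5 6015 12979 410614
6 5830 13164 397450
7 5643 13351 384099
8 5454 13540 370559
9 5261 13733 356826
10 5066 13928 342898
11 4869 14125 328773
12 4668 14326 314447
13 4465 14529 299918
14 4258 14736 285182
15 4049 14945 270237
16 3837 15157 255080
17 3622 15372 239708
18 3403 15591 224117
19 3182 15812 208305
20 2957 16037 192268
21 2730 16264 176004
22 2499 16495 159509
23 2265 16729 142780
24 2027 16967 125813
25 1786 17208 108605
26 1542 17452 91153
27 1294 17700 73453
28 1043 17951 55502
29 788 18206 37296
30 529 18465 18831
31 267 18727 104
32 1 104 0

1. interest=⌊473720·142/10000⌋=6726; principal=18994-6726=12268; balance=473720-12268=461452
2. interest=⌊461452·142/10000⌋=6552; principal=18994-6552=12442; balance=461452-12442=449010
3. interest=⌊449010·142/10000⌋=6375; principal=18994-6375=12619; balance=449010-12619=436391
4. interest=⌊436391·142/10000⌋=6196; principal=18994-6196=12798; balance=436391-12798=423593
5. interest=⌊423593·142/10000⌋=6015; principal=18994-6015=12979; balance=423593-12979=410614
6. interest=⌊410614·142/10000⌋=5830; principal=18994-5830=13164; balance=410614-13164=397450
7. interest=⌊397450·142/10000⌋=5643; principal=18994-5643=13351; balance=397450-13351=384099
8. interest=⌊384099·142/10000⌋=5454; principal=18994-5454=13540; balance=384099-13540=370559
9. interest=⌊370559·142/10000⌋=5261; principal=18994-5261=13733; balance=370559-13733=356826
10. interest=⌊356826·142/10000⌋=5066; principal=18994-5066=13928; balance=356826-13928=342898
11. interest=⌊342898·142/10000⌋=4869; principal=18994-4869=14125; balance=342898-14125=328773
12. interest=⌊328773·142/10000⌋=4668; principal=18994-4668=14326; balance=328773-14326=314447
13. interest=⌊314447·142/10000⌋=4465; principal=18994-4465=14529; balance=314447-14529=299918
14. interest=⌊299918·142/10000⌋=4258; principal=18994-4258=14736; balance=299918-14736=285182
15. interest=⌊285182·142/10000⌋=4049; principal=18994-4049=14945; balance=285182-14945=270237
16. interest=⌊270237·142/10000⌋=3837; principal=18994-3837=15157; balance=270237-15157=255080
17. interest=⌊255080·142/10000⌋=3622; principal=18994-3622=15372; balance=255080-15372=239708
18. interest=⌊239708·142/10000⌋=3403; principal=18994-3403=15591; balance=239708-15591=224117
19. interest=⌊224117·142/10000⌋=3182; principal=18994-3182=15812; balance=224117-15812=208305
20. interest=⌊208305·142/10000⌋=2957; principal=18994-2957=16037; balance=208305-16037=192268
21. interest=⌊192268·142/10000⌋=2730; principal=18994-2730=16264; balance=192268-16264=176004
22. interest=⌊176004·142/10000⌋=2499; principal=18994-2499=16495; balance=176004-16495=159509
23. interest=⌊159509·142/10000⌋=2265; principal=18994-2265=16729; balance=159509-16729=142780
24. interest=⌊142780·142/10000⌋=2027; principal=18994-2027=16967; balance=142780-16967=125813
25. interest=⌊125813·142/10000⌋=1786; principal=18994-1786=17208; balance=125813-17208=108605
26. interest=⌊108605·142/10000⌋=1542; principal=18994-1542=17452; balance=108605-17452=91153
27. interest=⌊91153·142/10000⌋=1294; principal=18994-1294=17700; balance=91153-17700=73453
28. interest=⌊73453·142/10000⌋=1043; principal=18994-1043=17951; balance=73453-17951=55502
29. interest=⌊55502·142/10000⌋=788; principal=18994-788=18206; balance=55502-18206=37296
30. interest=⌊37296·142/10000⌋=529; principal=18994-529=18465; balance=37296-18465=18831
31. interest=⌊18831·142/10000⌋=267; principal=18994-267=18727; balance=18831-18727=104
32. interest=⌊104·142/10000⌋=1; principal=min(18994-1,104)=104; balance=104-104=0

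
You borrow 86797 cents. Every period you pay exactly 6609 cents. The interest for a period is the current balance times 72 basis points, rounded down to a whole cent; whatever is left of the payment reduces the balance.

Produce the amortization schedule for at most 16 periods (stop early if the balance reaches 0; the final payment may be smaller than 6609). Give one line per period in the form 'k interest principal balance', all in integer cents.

1 624 5985 80812
2 581 6028 74784
3 538 6071 68713
4 494 6115 62598
5 450 6159 56439
6 406 6203 50236
7 361 6248 43988
8 316 6293 37695
9 271 6338 31357
10 225 6384 24973
11 179 6430 18543
12 133 6476 12067
13 86 6523 5544
14 39 5544 0

1. interest=⌊86797·72/10000⌋=624; principal=6609-624=5985; balance=86797-5985=80812
2. interest=⌊80812·72/10000⌋=581; principal=6609-581=6028; balance=80812-6028=74784
3. interest=⌊74784·72/10000⌋=538; principal=6609-538=6071; balance=74784-6071=68713
4. interest=⌊68713·72/10000⌋=494; principal=6609-494=6115; balance=68713-6115=62598
5. interest=⌊62598·72/10000⌋=450; principal=6609-450=6159; balance=62598-6159=56439
6. interest=⌊56439·72/10000⌋=406; principal=6609-406=6203; balance=56439-6203=50236
7. interest=⌊50236·72/10000⌋=361; principal=6609-361=6248; balance=50236-6248=43988
8. interest=⌊43988·72/10000⌋=316; principal=6609-316=6293; balance=43988-6293=37695
9. interest=⌊37695·72/10000⌋=271; principal=6609-271=6338; balance=37695-6338=31357
10. interest=⌊31357·72/10000⌋=225; principal=6609-225=6384; balance=31357-6384=24973
11. interest=⌊24973·72/10000⌋=179; principal=6609-179=6430; balance=24973-6430=18543
12. interest=⌊18543·72/10000⌋=133; principal=6609-133=6476; balance=18543-6476=12067
13. interest=⌊12067·72/10000⌋=86; principal=6609-86=6523; balance=12067-6523=5544
14. interest=⌊5544·72/10000⌋=39; principal=min(6609-39,5544)=5544; balance=5544-5544=0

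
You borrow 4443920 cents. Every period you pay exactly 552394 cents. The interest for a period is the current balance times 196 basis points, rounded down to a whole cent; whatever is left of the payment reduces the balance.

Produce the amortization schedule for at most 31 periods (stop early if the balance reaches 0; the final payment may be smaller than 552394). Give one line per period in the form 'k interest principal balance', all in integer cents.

1 87100 465294 3978626
2 77981 474413 3504213
3 68682 483712 3020501
4 59201 493193 2527308
5 49535 502859 2024449
6 39679 512715 1511734
7 29629 522765 988969
8 19383 533011 455958
9 8936 455958 0

1. interest=⌊4443920·196/10000⌋=87100; principal=552394-87100=465294; balance=4443920-465294=3978626
2. interest=⌊3978626·196/10000⌋=77981; principal=552394-77981=474413; balance=3978626-474413=3504213
3. interest=⌊3504213·196/10000⌋=68682; principal=552394-68682=483712; balance=3504213-483712=3020501
4. interest=⌊3020501·196/10000⌋=59201; principal=552394-59201=493193; balance=3020501-493193=2527308
5. interest=⌊2527308·196/10000⌋=49535; principal=552394-49535=502859; balance=2527308-502859=2024449
6. interest=⌊2024449·196/10000⌋=39679; principal=552394-39679=512715; balance=2024449-512715=1511734
7. interest=⌊1511734·196/10000⌋=29629; principal=552394-29629=522765; balance=1511734-522765=988969
8. interest=⌊988969·196/10000⌋=19383; principal=552394-19383=533011; balance=988969-533011=455958
9. interest=⌊455958·196/10000⌋=8936; principal=min(552394-8936,455958)=455958; balance=455958-455958=0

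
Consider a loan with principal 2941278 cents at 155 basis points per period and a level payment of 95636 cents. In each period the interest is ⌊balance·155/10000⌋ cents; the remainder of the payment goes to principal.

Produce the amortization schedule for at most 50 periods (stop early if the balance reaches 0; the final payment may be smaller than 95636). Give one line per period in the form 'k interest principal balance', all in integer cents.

1 45589 50047 2891231
2 44814 50822 2840409
3 44026 51610 2788799
4 43226 52410 2736389
5 42414 53222 2683167
6 41589 54047 2629120
7 40751 54885 2574235
8 39900 55736 2518499
9 39036 56600 2461899
10 38159 57477 2404422
11 37268 58368 2346054
12 36363 59273 2286781
13 35445 60191 2226590
14 34512 61124 2165466
15 33564 62072 2103394
16 32602 63034 2040360
17 31625 64011 1976349
18 30633 65003 1911346
19 29625 66011 1845335
20 28602 67034 1778301
21 27563 68073 1710228
22 26508 69128 1641100
23 25437 70199 1570901
24 24348 71288 1499613
25 23244 72392 1427221
26 22121 73515 1353706
27 20982 74654 1279052
28 19825 75811 1203241
29 18650 76986 1126255
30 17456 78180 1048075
31 16245 79391 968684
32 15014 80622 888062
33 13764 81872 806190
34 12495 83141 723049
35 11207 84429 638620
36 9898 85738 552882
37 8569 87067 465815
38 7220 88416 377399
39 5849 89787 287612
40 4457 91179 196433
41 3044 92592 103841
42 1609 94027 9814
43 152 9814 0

1. interest=⌊2941278·155/10000⌋=45589; principal=95636-45589=50047; balance=2941278-50047=2891231
2. interest=⌊2891231·155/10000⌋=44814; principal=95636-44814=50822; balance=2891231-50822=2840409
3. interest=⌊2840409·155/10000⌋=44026; principal=95636-44026=51610; balance=2840409-51610=2788799
4. interest=⌊2788799·155/10000⌋=43226; principal=95636-43226=52410; balance=2788799-52410=2736389
5. interest=⌊2736389·155/10000⌋=42414; principal=95636-42414=53222; balance=2736389-53222=2683167
6. interest=⌊2683167·155/10000⌋=41589; principal=95636-41589=54047; balance=2683167-54047=2629120
7. interest=⌊2629120·155/10000⌋=40751; principal=95636-40751=54885; balance=2629120-54885=2574235
8. interest=⌊2574235·155/10000⌋=39900; principal=95636-39900=55736; balance=2574235-55736=2518499
9. interest=⌊2518499·155/10000⌋=39036; principal=95636-39036=56600; balance=2518499-56600=2461899
10. interest=⌊2461899·155/10000⌋=38159; principal=95636-38159=57477; balance=2461899-57477=2404422
11. interest=⌊2404422·155/10000⌋=37268; principal=95636-37268=58368; balance=2404422-58368=2346054
12. interest=⌊2346054·155/10000⌋=36363; principal=95636-36363=59273; balance=2346054-59273=2286781
13. interest=⌊2286781·155/10000⌋=35445; principal=95636-35445=60191; balance=2286781-60191=2226590
14. interest=⌊2226590·155/10000⌋=34512; principal=95636-34512=61124; balance=2226590-61124=2165466
15. interest=⌊2165466·155/10000⌋=33564; principal=95636-33564=62072; balance=2165466-62072=2103394
16. interest=⌊2103394·155/10000⌋=32602; principal=95636-32602=63034; balance=2103394-63034=2040360
17. interest=⌊2040360·155/10000⌋=31625; principal=95636-31625=64011; balance=2040360-64011=1976349
18. interest=⌊1976349·155/10000⌋=30633; principal=95636-30633=65003; balance=1976349-65003=1911346
19. interest=⌊1911346·155/10000⌋=29625; principal=95636-29625=66011; balance=1911346-66011=1845335
20. interest=⌊1845335·155/10000⌋=28602; principal=95636-28602=67034; balance=1845335-67034=1778301
21. interest=⌊1778301·155/10000⌋=27563; principal=95636-27563=68073; balance=1778301-68073=1710228
22. interest=⌊1710228·155/10000⌋=26508; principal=95636-26508=69128; balance=1710228-69128=1641100
23. interest=⌊1641100·155/10000⌋=25437; principal=95636-25437=70199; balance=1641100-70199=1570901
24. interest=⌊1570901·155/10000⌋=24348; principal=95636-24348=71288; balance=1570901-71288=1499613
25. interest=⌊1499613·155/10000⌋=23244; principal=95636-23244=72392; balance=1499613-72392=1427221
26. interest=⌊1427221·155/10000⌋=22121; principal=95636-22121=73515; balance=1427221-73515=1353706
27. interest=⌊1353706·155/10000⌋=20982; principal=95636-20982=74654; balance=1353706-74654=1279052
28. interest=⌊1279052·155/10000⌋=19825; principal=95636-19825=75811; balance=1279052-75811=1203241
29. interest=⌊1203241·155/10000⌋=18650; principal=95636-18650=76986; balance=1203241-76986=1126255
30. interest=⌊1126255·155/10000⌋=17456; principal=95636-17456=78180; balance=1126255-78180=1048075
31. interest=⌊1048075·155/10000⌋=16245; principal=95636-16245=79391; balance=1048075-79391=968684
32. interest=⌊968684·155/10000⌋=15014; principal=95636-15014=80622; balance=968684-80622=888062
33. interest=⌊888062·155/10000⌋=13764; principal=95636-13764=81872; balance=888062-81872=806190
34. interest=⌊806190·155/10000⌋=12495; principal=95636-12495=83141; balance=806190-83141=723049
35. interest=⌊723049·155/10000⌋=11207; principal=95636-11207=84429; balance=723049-84429=638620
36. interest=⌊638620·155/10000⌋=9898; principal=95636-9898=85738; balance=638620-85738=552882
37. interest=⌊552882·155/10000⌋=8569; principal=95636-8569=87067; balance=552882-87067=465815
38. interest=⌊465815·155/10000⌋=7220; principal=95636-7220=88416; balance=465815-88416=377399
39. interest=⌊377399·155/10000⌋=5849; principal=95636-5849=89787; balance=377399-89787=287612
40. interest=⌊287612·155/10000⌋=4457; principal=95636-4457=91179; balance=287612-91179=196433
41. interest=⌊196433·155/10000⌋=3044; principal=95636-3044=92592; balance=196433-92592=103841
42. interest=⌊103841·155/10000⌋=1609; principal=95636-1609=94027; balance=103841-94027=9814
43. interest=⌊9814·155/10000⌋=152; principal=min(95636-152,9814)=9814; balance=9814-9814=0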